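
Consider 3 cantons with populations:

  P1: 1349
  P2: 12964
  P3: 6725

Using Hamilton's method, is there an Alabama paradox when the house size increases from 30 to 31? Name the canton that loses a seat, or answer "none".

At 30 seats: P1 2, P2 18, P3 10.
At 31 seats: P1 2, P2 19, P3 10.
No canton's allocation decreased.

none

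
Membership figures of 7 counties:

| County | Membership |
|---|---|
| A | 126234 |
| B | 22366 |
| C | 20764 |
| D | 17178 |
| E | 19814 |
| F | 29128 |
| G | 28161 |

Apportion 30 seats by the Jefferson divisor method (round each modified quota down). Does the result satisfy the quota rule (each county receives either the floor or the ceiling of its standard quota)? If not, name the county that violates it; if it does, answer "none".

Standard quotas: A 14.364, B 2.545, C 2.363, D 1.955, E 2.255, F 3.314, G 3.204.
Jefferson allocation: A 16, B 2, C 2, D 2, E 2, F 3, G 3.
A has quota 14.364 (lower 14, upper 15) but receives 16 — outside the quota interval.

A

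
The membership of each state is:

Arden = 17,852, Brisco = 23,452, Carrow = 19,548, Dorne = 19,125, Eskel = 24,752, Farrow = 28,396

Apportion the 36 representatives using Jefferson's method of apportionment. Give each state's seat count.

Arden 5, Brisco 6, Carrow 5, Dorne 5, Eskel 7, Farrow 8

Standard divisor 133125/36 ≈ 3697.917; standard quotas: Arden 4.828, Brisco 6.342, Carrow 5.286, Dorne 5.172, Eskel 6.693, Farrow 7.679.
Rounding down gives 4, 6, 5, 5, 6, 7 = 33 seats, so the divisor must be adjusted.
With modified divisor 3400: modified quotas Arden 5.251, Brisco 6.898, Carrow 5.749, Dorne 5.625, Eskel 7.280, Farrow 8.352.
Rounding down: Arden 5, Brisco 6, Carrow 5, Dorne 5, Eskel 7, Farrow 8 (total 36).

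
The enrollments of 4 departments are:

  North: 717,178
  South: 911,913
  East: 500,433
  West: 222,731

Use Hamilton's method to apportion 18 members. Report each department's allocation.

The standard divisor is 2352255/18 ≈ 130680.833.
Standard quotas: North 5.4880, South 6.9782, East 3.8294, West 1.7044.
Lower quotas: North 5, South 6, East 3, West 1 (sum 15, leaving 3 seats).
Remainders in descending order: South 0.9782, East 0.8294, West 0.7044, North 0.4880.
The surplus seats go to South, East, West.

North: 5, South: 7, East: 4, West: 2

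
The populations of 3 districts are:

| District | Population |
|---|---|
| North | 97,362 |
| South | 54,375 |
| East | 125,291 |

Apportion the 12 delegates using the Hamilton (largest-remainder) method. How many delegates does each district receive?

The standard divisor is 277028/12 ≈ 23085.667.
Standard quotas: North 4.2174, South 2.3554, East 5.4272.
Lower quotas: North 4, South 2, East 5 (sum 11, leaving 1 seat).
Remainders in descending order: East 0.4272, South 0.3554, North 0.2174.
The surplus seat goes to East.

North: 4, South: 2, East: 6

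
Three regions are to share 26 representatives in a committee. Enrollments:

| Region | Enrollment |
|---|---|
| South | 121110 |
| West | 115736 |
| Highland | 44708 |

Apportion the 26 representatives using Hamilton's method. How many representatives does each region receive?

The standard divisor is 281554/26 = 10829.
Standard quotas: South 11.1839, West 10.6876, Highland 4.1285.
Lower quotas: South 11, West 10, Highland 4 (sum 25, leaving 1 seat).
Remainders in descending order: West 0.6876, South 0.1839, Highland 0.1285.
Largest remainder: West receives the extra seat.

South=11, West=11, Highland=4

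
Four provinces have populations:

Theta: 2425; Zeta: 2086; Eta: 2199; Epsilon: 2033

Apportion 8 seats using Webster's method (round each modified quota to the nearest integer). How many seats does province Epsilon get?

2

Standard divisor 8743/8 ≈ 1092.875; standard quotas: Theta 2.219, Zeta 1.909, Eta 2.012, Epsilon 1.860.
Rounding to the nearest integer gives Theta 2, Zeta 2, Eta 2, Epsilon 2 — total 8, matching the house size, so no adjustment is needed.
Epsilon receives 2.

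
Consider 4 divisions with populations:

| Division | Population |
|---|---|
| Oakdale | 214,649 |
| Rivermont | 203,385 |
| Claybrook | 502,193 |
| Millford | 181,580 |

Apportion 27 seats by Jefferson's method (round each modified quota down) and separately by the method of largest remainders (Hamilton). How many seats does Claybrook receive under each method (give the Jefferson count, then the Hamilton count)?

13 and 12

Jefferson: Oakdale 5, Rivermont 5, Claybrook 13, Millford 4.
Hamilton: Oakdale 5, Rivermont 5, Claybrook 12, Millford 5.
Claybrook gets 13 under Jefferson and 12 under Hamilton.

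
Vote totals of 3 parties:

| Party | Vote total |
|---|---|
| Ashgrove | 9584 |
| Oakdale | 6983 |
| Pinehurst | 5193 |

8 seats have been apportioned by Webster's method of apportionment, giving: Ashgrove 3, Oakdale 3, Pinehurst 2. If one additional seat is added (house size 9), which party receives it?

Priority for the next seat is population ÷ (current seats + 0.5).
Priorities: Ashgrove 2738.286, Oakdale 1995.143, Pinehurst 2077.200.
Highest priority: Ashgrove.

Ashgrove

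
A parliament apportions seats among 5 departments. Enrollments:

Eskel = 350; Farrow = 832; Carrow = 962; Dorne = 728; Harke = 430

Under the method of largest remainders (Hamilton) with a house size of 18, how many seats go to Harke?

The standard divisor is 3302/18 ≈ 183.444.
Standard quotas: Eskel 1.908, Farrow 4.535, Carrow 5.244, Dorne 3.969, Harke 2.344.
Lower quotas: Eskel 1, Farrow 4, Carrow 5, Dorne 3, Harke 2 (sum 15, leaving 3 seats).
Remainders in descending order: Dorne 0.969, Eskel 0.908, Farrow 0.535, Harke 0.344, Carrow 0.244.
Largest remainders: Dorne, Eskel, Farrow receive the extra seats.
Harke receives 2.

2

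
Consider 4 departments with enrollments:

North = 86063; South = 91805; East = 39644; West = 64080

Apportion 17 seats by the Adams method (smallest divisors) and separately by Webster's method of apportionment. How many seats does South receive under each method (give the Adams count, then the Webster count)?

Adams: North 5, South 5, East 3, West 4.
Webster: North 5, South 6, East 2, West 4.
South gets 5 under Adams and 6 under Webster.

5 and 6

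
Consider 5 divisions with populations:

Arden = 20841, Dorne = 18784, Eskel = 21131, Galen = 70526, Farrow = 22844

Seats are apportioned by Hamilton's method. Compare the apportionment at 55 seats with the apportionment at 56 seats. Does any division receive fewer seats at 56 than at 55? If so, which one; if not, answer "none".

At 55 seats: Arden 7, Dorne 7, Eskel 8, Galen 25, Farrow 8.
At 56 seats: Arden 7, Dorne 7, Eskel 8, Galen 26, Farrow 8.
No division's allocation decreased.

none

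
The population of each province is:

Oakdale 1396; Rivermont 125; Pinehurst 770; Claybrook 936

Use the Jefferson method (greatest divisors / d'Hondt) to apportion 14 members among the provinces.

Standard divisor 3227/14 ≈ 230.5; standard quotas: Oakdale 6.056, Rivermont 0.542, Pinehurst 3.341, Claybrook 4.061.
Rounding down gives 6, 0, 3, 4 = 13 seats, so the divisor must be adjusted.
With modified divisor 196: modified quotas Oakdale 7.122, Rivermont 0.638, Pinehurst 3.929, Claybrook 4.776.
Rounding down: Oakdale 7, Rivermont 0, Pinehurst 3, Claybrook 4 (total 14).

Oakdale 7; Rivermont 0; Pinehurst 3; Claybrook 4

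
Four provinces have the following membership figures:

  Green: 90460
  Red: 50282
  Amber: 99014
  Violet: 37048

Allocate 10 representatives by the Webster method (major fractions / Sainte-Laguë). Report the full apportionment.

Green=3, Red=2, Amber=4, Violet=1

Standard divisor 276804/10 ≈ 27680.4; standard quotas: Green 3.268, Red 1.817, Amber 3.577, Violet 1.338.
Rounding to the nearest integer gives Green 3, Red 2, Amber 4, Violet 1 — total 10, matching the house size, so no adjustment is needed.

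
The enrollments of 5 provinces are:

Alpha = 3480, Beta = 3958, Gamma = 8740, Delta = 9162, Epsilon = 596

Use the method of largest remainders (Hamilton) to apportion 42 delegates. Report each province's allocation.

Alpha 6, Beta 6, Gamma 14, Delta 15, Epsilon 1

Total 25936; standard divisor 25936/42 ≈ 617.524.
Standard quotas: Alpha 5.6354, Beta 6.4095, Gamma 14.1533, Delta 14.8367, Epsilon 0.9651.
Lower quotas: Alpha 5, Beta 6, Gamma 14, Delta 14, Epsilon 0 (sum 39, leaving 3 seats).
Remainders in descending order: Epsilon 0.9651, Delta 0.8367, Alpha 0.6354, Beta 0.4095, Gamma 0.1533.
Largest remainders: Epsilon, Delta, Alpha receive the extra seats.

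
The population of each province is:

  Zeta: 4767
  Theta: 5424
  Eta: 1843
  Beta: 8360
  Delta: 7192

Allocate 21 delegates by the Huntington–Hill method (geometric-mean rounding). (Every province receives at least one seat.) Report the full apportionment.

Zeta: 4, Theta: 4, Eta: 1, Beta: 6, Delta: 6

With divisor 1308: modified quotas Zeta 3.644, Theta 4.147, Eta 1.409, Beta 6.391, Delta 5.498.
Geometric-mean thresholds: Zeta √(3·4)=3.464, Theta √(4·5)=4.472, Eta √(1·2)=1.414, Beta √(6·7)=6.481, Delta √(5·6)=5.477.
Each quota rounded against its threshold gives Zeta 4, Theta 4, Eta 1, Beta 6, Delta 6 (total 21).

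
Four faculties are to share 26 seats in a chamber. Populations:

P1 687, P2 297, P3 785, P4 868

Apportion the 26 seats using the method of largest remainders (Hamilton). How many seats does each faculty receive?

Standard divisor: 2637 ÷ 26 ≈ 101.423.
Standard quotas: P1 6.774, P2 2.928, P3 7.740, P4 8.558.
Lower quotas: P1 6, P2 2, P3 7, P4 8 (sum 23, leaving 3 seats).
Remainders in descending order: P2 0.928, P1 0.774, P3 0.740, P4 0.558.
Largest remainders: P2, P1, P3 receive the extra seats.

P1: 7, P2: 3, P3: 8, P4: 8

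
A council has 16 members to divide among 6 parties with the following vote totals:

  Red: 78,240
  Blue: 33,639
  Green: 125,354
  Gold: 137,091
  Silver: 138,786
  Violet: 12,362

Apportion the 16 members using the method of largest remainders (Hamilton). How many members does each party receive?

Red 3, Blue 1, Green 4, Gold 4, Silver 4, Violet 0

Standard divisor: 525472 ÷ 16 = 32842.
Standard quotas: Red 2.3823, Blue 1.0243, Green 3.8169, Gold 4.1743, Silver 4.2259, Violet 0.3764.
Lower quotas: Red 2, Blue 1, Green 3, Gold 4, Silver 4, Violet 0 (sum 14, leaving 2 seats).
Remainders in descending order: Green 0.8169, Red 0.3823, Violet 0.3764, Silver 0.2259, Gold 0.1743, Blue 0.0243.
The surplus seats go to Green, Red.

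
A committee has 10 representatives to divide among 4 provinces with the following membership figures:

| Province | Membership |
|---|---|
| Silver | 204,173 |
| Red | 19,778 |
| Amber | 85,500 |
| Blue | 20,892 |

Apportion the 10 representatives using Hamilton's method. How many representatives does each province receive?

Total 330343; standard divisor 330343/10 ≈ 33034.3.
Standard quotas: Silver 6.1806, Red 0.5987, Amber 2.5882, Blue 0.6324.
Lower quotas: Silver 6, Red 0, Amber 2, Blue 0 (sum 8, leaving 2 seats).
Remainders in descending order: Blue 0.6324, Red 0.5987, Amber 0.5882, Silver 0.1806.
Largest remainders: Blue, Red receive the extra seats.

Silver: 6, Red: 1, Amber: 2, Blue: 1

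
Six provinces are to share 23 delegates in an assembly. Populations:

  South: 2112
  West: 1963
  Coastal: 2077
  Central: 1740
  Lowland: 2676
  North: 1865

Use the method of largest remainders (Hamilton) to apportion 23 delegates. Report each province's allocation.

South: 4, West: 4, Coastal: 4, Central: 3, Lowland: 5, North: 3

The standard divisor is 12433/23 ≈ 540.565.
Standard quotas: South 3.907, West 3.631, Coastal 3.842, Central 3.219, Lowland 4.950, North 3.450.
Lower quotas: South 3, West 3, Coastal 3, Central 3, Lowland 4, North 3 (sum 19, leaving 4 seats).
Remainders in descending order: Lowland 0.950, South 0.907, Coastal 0.842, West 0.631, North 0.450, Central 0.219.
The surplus seats go to Lowland, South, Coastal, West.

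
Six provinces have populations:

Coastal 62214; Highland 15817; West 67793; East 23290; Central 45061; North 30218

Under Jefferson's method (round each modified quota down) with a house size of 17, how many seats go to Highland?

1

Standard divisor 244393/17 ≈ 14376.059; standard quotas: Coastal 4.328, Highland 1.100, West 4.716, East 1.620, Central 3.134, North 2.102.
Rounding down gives 4, 1, 4, 1, 3, 2 = 15 seats, so the divisor must be adjusted.
With modified divisor 12000: modified quotas Coastal 5.184, Highland 1.318, West 5.649, East 1.941, Central 3.755, North 2.518.
Rounding down: Coastal 5, Highland 1, West 5, East 1, Central 3, North 2 (total 17).
Highland receives 1.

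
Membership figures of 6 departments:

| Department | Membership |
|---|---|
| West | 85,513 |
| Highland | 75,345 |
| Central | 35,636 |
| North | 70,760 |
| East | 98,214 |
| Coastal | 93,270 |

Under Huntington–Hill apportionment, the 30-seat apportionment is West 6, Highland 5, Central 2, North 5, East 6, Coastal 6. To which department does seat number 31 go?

Priority for the next seat is population ÷ (√(s·(s+1))).
Priorities: West 13194.942, Highland 13756.052, Central 14548.336, North 12918.949, East 15154.749, Coastal 14391.873.
Highest priority: East.

East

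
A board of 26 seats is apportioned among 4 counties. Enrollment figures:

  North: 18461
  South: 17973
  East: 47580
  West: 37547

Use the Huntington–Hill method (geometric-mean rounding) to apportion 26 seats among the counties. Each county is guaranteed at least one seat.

With divisor 4776: modified quotas North 3.865, South 3.763, East 9.962, West 7.862.
Geometric-mean thresholds: North √(3·4)=3.464, South √(3·4)=3.464, East √(9·10)=9.487, West √(7·8)=7.483.
Each quota rounded against its threshold gives North 4, South 4, East 10, West 8 (total 26).

North: 4, South: 4, East: 10, West: 8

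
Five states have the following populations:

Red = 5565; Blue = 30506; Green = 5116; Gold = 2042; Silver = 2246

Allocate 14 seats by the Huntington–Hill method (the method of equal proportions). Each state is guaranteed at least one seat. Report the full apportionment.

Red 2, Blue 8, Green 2, Gold 1, Silver 1

With divisor 3606: modified quotas Red 1.543, Blue 8.460, Green 1.419, Gold 0.566, Silver 0.623.
Geometric-mean thresholds: Red √(1·2)=1.414, Blue √(8·9)=8.485, Green √(1·2)=1.414, Gold (min 1), Silver (min 1).
Each quota rounded against its threshold gives Red 2, Blue 8, Green 2, Gold 1, Silver 1 (total 14).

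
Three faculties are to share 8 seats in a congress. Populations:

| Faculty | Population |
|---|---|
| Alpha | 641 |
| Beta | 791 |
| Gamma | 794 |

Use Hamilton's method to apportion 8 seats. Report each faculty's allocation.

The standard divisor is 2226/8 ≈ 278.25.
Standard quotas: Alpha 2.304, Beta 2.843, Gamma 2.854.
Lower quotas: Alpha 2, Beta 2, Gamma 2 (sum 6, leaving 2 seats).
Remainders in descending order: Gamma 0.854, Beta 0.843, Alpha 0.304.
Largest remainders: Gamma, Beta receive the extra seats.

Alpha 2, Beta 3, Gamma 3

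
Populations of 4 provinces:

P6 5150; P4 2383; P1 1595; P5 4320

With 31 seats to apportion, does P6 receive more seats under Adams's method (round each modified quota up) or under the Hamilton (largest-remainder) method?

Adams: P6 11, P4 6, P1 4, P5 10.
Hamilton: P6 12, P4 5, P1 4, P5 10.
P6 gets 11 under Adams and 12 under Hamilton.

Hamilton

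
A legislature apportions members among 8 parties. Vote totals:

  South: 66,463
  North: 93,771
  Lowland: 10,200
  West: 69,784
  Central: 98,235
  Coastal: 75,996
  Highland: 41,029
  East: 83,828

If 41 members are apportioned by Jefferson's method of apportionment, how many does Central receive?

8

Standard divisor 539306/41 ≈ 13153.805; standard quotas: South 5.053, North 7.129, Lowland 0.775, West 5.305, Central 7.468, Coastal 5.777, Highland 3.119, East 6.373.
Rounding down gives 5, 7, 0, 5, 7, 5, 3, 6 = 38 seats, so the divisor must be adjusted.
With modified divisor 11800: modified quotas South 5.632, North 7.947, Lowland 0.864, West 5.914, Central 8.325, Coastal 6.440, Highland 3.477, East 7.104.
Rounding down: South 5, North 7, Lowland 0, West 5, Central 8, Coastal 6, Highland 3, East 7 (total 41).
Central receives 8.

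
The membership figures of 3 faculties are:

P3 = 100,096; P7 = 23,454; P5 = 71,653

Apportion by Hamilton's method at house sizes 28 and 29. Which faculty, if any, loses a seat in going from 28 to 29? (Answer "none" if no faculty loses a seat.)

At 28 seats: P3 14, P7 4, P5 10.
At 29 seats: P3 15, P7 3, P5 11.
P7 drops from 4 to 3.

P7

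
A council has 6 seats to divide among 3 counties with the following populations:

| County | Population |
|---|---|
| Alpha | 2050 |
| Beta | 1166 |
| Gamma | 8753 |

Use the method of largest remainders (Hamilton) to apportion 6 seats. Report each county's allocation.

Alpha=1, Beta=1, Gamma=4

Total 11969; standard divisor 11969/6 ≈ 1994.833.
Standard quotas: Alpha 1.0277, Beta 0.5845, Gamma 4.3878.
Lower quotas: Alpha 1, Beta 0, Gamma 4 (sum 5, leaving 1 seat).
Remainders in descending order: Beta 0.5845, Gamma 0.3878, Alpha 0.0277.
Largest remainder: Beta receives the extra seat.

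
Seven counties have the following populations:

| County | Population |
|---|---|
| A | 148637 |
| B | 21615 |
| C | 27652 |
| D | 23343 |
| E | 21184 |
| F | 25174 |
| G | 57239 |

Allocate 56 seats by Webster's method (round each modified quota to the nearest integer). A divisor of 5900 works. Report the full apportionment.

With modified divisor 5900: modified quotas A 25.193, B 3.664, C 4.687, D 3.956, E 3.591, F 4.267, G 9.702.
Rounding to the nearest integer: A 25, B 4, C 5, D 4, E 4, F 4, G 10 (total 56).

A 25; B 4; C 5; D 4; E 4; F 4; G 10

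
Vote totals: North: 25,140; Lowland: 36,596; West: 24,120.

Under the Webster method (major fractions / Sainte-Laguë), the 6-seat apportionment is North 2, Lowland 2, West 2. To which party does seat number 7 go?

Lowland

Priority for the next seat is population ÷ (current seats + 0.5).
Priorities: North 10056.000, Lowland 14638.400, West 9648.000.
Highest priority: Lowland.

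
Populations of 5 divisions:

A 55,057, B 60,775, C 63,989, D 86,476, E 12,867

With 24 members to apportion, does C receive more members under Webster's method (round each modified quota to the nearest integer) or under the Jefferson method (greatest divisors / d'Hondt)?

Webster

Webster: A 5, B 5, C 6, D 7, E 1.
Jefferson: A 5, B 5, C 5, D 8, E 1.
C gets 6 under Webster and 5 under Jefferson.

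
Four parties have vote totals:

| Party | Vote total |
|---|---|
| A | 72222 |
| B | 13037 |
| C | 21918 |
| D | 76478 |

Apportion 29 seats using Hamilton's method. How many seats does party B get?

The standard divisor is 183655/29 ≈ 6332.931.
Standard quotas: A 11.4042, B 2.0586, C 3.4610, D 12.0762.
Lower quotas: A 11, B 2, C 3, D 12 (sum 28, leaving 1 seat).
Remainders in descending order: C 0.4610, A 0.4042, D 0.0762, B 0.0586.
Largest remainder: C receives the extra seat.
B receives 2.

2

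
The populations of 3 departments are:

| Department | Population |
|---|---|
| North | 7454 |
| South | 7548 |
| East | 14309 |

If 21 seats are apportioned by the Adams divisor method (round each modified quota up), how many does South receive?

6

Standard divisor 29311/21 ≈ 1395.762; standard quotas: North 5.340, South 5.408, East 10.252.
Rounding up gives 6, 6, 11 = 23 seats, so the divisor must be adjusted.
With modified divisor 1500: modified quotas North 4.969, South 5.032, East 9.539.
Rounding up: North 5, South 6, East 10 (total 21).
South receives 6.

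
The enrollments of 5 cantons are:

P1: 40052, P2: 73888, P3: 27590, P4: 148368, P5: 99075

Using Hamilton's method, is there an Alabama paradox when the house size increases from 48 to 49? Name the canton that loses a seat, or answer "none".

P3

At 48 seats: P1 5, P2 9, P3 4, P4 18, P5 12.
At 49 seats: P1 5, P2 9, P3 3, P4 19, P5 13.
P3 drops from 4 to 3.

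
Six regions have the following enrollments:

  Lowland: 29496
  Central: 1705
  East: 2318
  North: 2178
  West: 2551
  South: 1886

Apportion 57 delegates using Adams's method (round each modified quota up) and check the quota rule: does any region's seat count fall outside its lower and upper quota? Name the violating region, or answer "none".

Lowland

Standard quotas: Lowland 41.891, Central 2.422, East 3.292, North 3.093, West 3.623, South 2.679.
Adams allocation: Lowland 40, Central 3, East 4, North 3, West 4, South 3.
Lowland has quota 41.891 (lower 41, upper 42) but receives 40 — outside the quota interval.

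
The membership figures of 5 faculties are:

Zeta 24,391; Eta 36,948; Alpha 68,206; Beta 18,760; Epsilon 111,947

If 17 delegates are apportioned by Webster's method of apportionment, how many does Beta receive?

1

Standard divisor 260252/17 ≈ 15308.941; standard quotas: Zeta 1.593, Eta 2.413, Alpha 4.455, Beta 1.225, Epsilon 7.313.
Rounding to the nearest integer gives 2, 2, 4, 1, 7 = 16 seats, so the divisor must be adjusted.
With modified divisor 15000: modified quotas Zeta 1.626, Eta 2.463, Alpha 4.547, Beta 1.251, Epsilon 7.463.
Rounding to the nearest integer: Zeta 2, Eta 2, Alpha 5, Beta 1, Epsilon 7 (total 17).
Beta receives 1.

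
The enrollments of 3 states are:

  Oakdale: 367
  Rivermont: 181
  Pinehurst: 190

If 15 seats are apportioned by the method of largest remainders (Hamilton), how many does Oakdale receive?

7

Total 738; standard divisor 738/15 ≈ 49.2.
Standard quotas: Oakdale 7.459, Rivermont 3.679, Pinehurst 3.862.
Lower quotas: Oakdale 7, Rivermont 3, Pinehurst 3 (sum 13, leaving 2 seats).
Remainders in descending order: Pinehurst 0.862, Rivermont 0.679, Oakdale 0.459.
Largest remainders: Pinehurst, Rivermont receive the extra seats.
Oakdale receives 7.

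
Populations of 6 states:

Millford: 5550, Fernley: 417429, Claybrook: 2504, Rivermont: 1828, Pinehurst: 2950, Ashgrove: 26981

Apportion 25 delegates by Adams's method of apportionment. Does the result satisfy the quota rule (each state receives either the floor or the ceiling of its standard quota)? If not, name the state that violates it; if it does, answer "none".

Fernley

Standard quotas: Millford 0.303, Fernley 22.823, Claybrook 0.137, Rivermont 0.100, Pinehurst 0.161, Ashgrove 1.475.
Adams allocation: Millford 1, Fernley 19, Claybrook 1, Rivermont 1, Pinehurst 1, Ashgrove 2.
Fernley has quota 22.823 (lower 22, upper 23) but receives 19 — outside the quota interval.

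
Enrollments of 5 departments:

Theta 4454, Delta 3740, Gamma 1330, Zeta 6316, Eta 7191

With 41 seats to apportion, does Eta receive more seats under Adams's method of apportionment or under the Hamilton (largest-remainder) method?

Hamilton

Adams: Theta 8, Delta 7, Gamma 3, Zeta 11, Eta 12.
Hamilton: Theta 8, Delta 7, Gamma 2, Zeta 11, Eta 13.
Eta gets 12 under Adams and 13 under Hamilton.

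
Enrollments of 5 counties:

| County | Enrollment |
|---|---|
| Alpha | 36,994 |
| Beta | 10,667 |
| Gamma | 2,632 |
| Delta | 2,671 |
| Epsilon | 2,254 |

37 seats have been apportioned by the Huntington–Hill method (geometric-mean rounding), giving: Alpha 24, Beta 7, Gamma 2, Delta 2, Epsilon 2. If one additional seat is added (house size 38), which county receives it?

Alpha

Priority for the next seat is population ÷ (√(s·(s+1))).
Priorities: Alpha 1510.274, Beta 1425.438, Gamma 1074.510, Delta 1090.431, Epsilon 920.192.
Highest priority: Alpha.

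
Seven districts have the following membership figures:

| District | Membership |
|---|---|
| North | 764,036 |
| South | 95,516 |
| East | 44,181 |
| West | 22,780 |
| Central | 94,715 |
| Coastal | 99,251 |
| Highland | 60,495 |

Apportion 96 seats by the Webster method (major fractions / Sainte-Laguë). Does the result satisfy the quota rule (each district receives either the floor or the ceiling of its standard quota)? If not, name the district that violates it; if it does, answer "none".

North

Standard quotas: North 62.108, South 7.764, East 3.591, West 1.852, Central 7.699, Coastal 8.068, Highland 4.918.
Webster allocation: North 61, South 8, East 4, West 2, Central 8, Coastal 8, Highland 5.
North has quota 62.108 (lower 62, upper 63) but receives 61 — outside the quota interval.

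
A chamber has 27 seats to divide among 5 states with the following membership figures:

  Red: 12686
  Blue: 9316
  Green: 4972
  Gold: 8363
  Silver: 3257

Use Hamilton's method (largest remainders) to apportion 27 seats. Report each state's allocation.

The standard divisor is 38594/27 ≈ 1429.407.
Standard quotas: Red 8.8750, Blue 6.5174, Green 3.4784, Gold 5.8507, Silver 2.2786.
Lower quotas: Red 8, Blue 6, Green 3, Gold 5, Silver 2 (sum 24, leaving 3 seats).
Remainders in descending order: Red 0.8750, Gold 0.8507, Blue 0.5174, Green 0.4784, Silver 0.2786.
The surplus seats go to Red, Gold, Blue.

Red 9, Blue 7, Green 3, Gold 6, Silver 2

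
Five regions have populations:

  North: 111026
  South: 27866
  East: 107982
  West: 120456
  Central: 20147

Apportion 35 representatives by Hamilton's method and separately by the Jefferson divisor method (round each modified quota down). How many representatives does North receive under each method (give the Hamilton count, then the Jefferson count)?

Hamilton: North 10, South 2, East 10, West 11, Central 2.
Jefferson: North 11, South 2, East 10, West 11, Central 1.
North gets 10 under Hamilton and 11 under Jefferson.

10 and 11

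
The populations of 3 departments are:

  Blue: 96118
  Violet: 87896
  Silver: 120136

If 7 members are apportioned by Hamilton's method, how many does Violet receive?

Standard divisor: 304150 ÷ 7 = 43450.
Standard quotas: Blue 2.2122, Violet 2.0229, Silver 2.7649.
Lower quotas: Blue 2, Violet 2, Silver 2 (sum 6, leaving 1 seat).
Remainders in descending order: Silver 0.7649, Blue 0.2122, Violet 0.0229.
The surplus seat goes to Silver.
Violet receives 2.

2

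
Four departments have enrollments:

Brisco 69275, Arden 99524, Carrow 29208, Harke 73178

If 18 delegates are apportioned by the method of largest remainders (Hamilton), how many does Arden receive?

7

The standard divisor is 271185/18 ≈ 15065.833.
Standard quotas: Brisco 4.5982, Arden 6.6059, Carrow 1.9387, Harke 4.8572.
Lower quotas: Brisco 4, Arden 6, Carrow 1, Harke 4 (sum 15, leaving 3 seats).
Remainders in descending order: Carrow 0.9387, Harke 0.8572, Arden 0.6059, Brisco 0.5982.
The surplus seats go to Carrow, Harke, Arden.
Arden receives 7.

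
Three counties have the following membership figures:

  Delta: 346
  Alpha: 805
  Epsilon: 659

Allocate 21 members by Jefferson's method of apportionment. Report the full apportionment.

Standard divisor 1810/21 ≈ 86.19; standard quotas: Delta 4.014, Alpha 9.340, Epsilon 7.646.
Rounding down gives 4, 9, 7 = 20 seats, so the divisor must be adjusted.
With modified divisor 81: modified quotas Delta 4.272, Alpha 9.938, Epsilon 8.136.
Rounding down: Delta 4, Alpha 9, Epsilon 8 (total 21).

Delta=4, Alpha=9, Epsilon=8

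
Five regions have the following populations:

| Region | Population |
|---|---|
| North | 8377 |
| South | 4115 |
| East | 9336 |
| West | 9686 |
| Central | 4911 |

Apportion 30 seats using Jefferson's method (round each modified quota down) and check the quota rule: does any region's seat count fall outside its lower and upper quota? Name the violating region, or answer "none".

Standard quotas: North 6.899, South 3.389, East 7.689, West 7.977, Central 4.045.
Jefferson allocation: North 7, South 3, East 8, West 8, Central 4.
Every allocation lies between the lower and upper quota.

none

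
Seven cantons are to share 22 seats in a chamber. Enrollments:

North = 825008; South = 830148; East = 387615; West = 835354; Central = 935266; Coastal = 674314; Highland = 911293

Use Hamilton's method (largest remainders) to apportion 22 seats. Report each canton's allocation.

North: 3; South: 3; East: 2; West: 3; Central: 4; Coastal: 3; Highland: 4

The standard divisor is 5398998/22 = 245409.
Standard quotas: North 3.3618, South 3.3827, East 1.5795, West 3.4039, Central 3.8111, Coastal 2.7477, Highland 3.7134.
Lower quotas: North 3, South 3, East 1, West 3, Central 3, Coastal 2, Highland 3 (sum 18, leaving 4 seats).
Remainders in descending order: Central 0.8111, Coastal 0.7477, Highland 0.7134, East 0.5795, West 0.4039, South 0.3827, North 0.3618.
Largest remainders: Central, Coastal, Highland, East receive the extra seats.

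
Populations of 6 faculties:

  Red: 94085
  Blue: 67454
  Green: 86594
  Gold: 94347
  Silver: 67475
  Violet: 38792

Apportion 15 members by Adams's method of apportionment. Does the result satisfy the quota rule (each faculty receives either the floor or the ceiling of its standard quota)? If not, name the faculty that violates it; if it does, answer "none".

none

Standard quotas: Red 3.145, Blue 2.255, Green 2.895, Gold 3.154, Silver 2.255, Violet 1.297.
Adams allocation: Red 3, Blue 2, Green 3, Gold 3, Silver 2, Violet 2.
Every allocation lies between the lower and upper quota.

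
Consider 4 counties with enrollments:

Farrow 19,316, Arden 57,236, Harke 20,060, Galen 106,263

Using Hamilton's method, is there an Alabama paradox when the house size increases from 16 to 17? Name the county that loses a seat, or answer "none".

Farrow

At 16 seats: Farrow 2, Arden 4, Harke 2, Galen 8.
At 17 seats: Farrow 1, Arden 5, Harke 2, Galen 9.
Farrow drops from 2 to 1.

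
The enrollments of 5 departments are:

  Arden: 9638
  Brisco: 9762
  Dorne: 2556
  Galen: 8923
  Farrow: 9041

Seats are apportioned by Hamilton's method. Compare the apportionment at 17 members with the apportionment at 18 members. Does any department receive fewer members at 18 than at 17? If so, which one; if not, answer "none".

none

At 17 seats: Arden 4, Brisco 4, Dorne 1, Galen 4, Farrow 4.
At 18 seats: Arden 4, Brisco 5, Dorne 1, Galen 4, Farrow 4.
No department's allocation decreased.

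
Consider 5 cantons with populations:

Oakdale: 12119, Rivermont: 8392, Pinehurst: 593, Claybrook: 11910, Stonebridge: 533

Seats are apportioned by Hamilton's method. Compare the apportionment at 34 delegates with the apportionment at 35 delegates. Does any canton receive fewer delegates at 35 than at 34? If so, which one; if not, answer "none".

At 34 seats: Oakdale 12, Rivermont 8, Pinehurst 1, Claybrook 12, Stonebridge 1.
At 35 seats: Oakdale 13, Rivermont 9, Pinehurst 1, Claybrook 12, Stonebridge 0.
Stonebridge drops from 1 to 0.

Stonebridge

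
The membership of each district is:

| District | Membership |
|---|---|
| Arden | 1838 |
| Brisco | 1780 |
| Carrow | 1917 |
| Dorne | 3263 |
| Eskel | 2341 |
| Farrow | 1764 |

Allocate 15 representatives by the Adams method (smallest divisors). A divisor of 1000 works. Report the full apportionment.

With modified divisor 1000: modified quotas Arden 1.838, Brisco 1.780, Carrow 1.917, Dorne 3.263, Eskel 2.341, Farrow 1.764.
Rounding up: Arden 2, Brisco 2, Carrow 2, Dorne 4, Eskel 3, Farrow 2 (total 15).

Arden 2; Brisco 2; Carrow 2; Dorne 4; Eskel 3; Farrow 2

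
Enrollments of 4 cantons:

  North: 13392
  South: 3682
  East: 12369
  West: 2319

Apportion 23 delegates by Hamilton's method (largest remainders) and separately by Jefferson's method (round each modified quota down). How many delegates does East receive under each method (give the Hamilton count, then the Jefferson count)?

Hamilton: North 10, South 2, East 9, West 2.
Jefferson: North 10, South 2, East 10, West 1.
East gets 9 under Hamilton and 10 under Jefferson.

9 and 10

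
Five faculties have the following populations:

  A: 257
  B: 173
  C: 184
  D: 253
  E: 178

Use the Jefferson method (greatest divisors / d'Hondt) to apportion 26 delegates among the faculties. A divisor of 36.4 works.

A=7, B=4, C=5, D=6, E=4

With modified divisor 36.4: modified quotas A 7.060, B 4.753, C 5.055, D 6.951, E 4.890.
Rounding down: A 7, B 4, C 5, D 6, E 4 (total 26).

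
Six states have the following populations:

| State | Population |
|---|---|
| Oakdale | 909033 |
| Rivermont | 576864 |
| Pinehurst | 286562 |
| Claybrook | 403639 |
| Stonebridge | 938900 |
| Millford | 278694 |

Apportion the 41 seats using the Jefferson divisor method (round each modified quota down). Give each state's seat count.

Oakdale: 11, Rivermont: 7, Pinehurst: 3, Claybrook: 5, Stonebridge: 12, Millford: 3

Standard divisor 3393692/41 ≈ 82772.976; standard quotas: Oakdale 10.982, Rivermont 6.969, Pinehurst 3.462, Claybrook 4.876, Stonebridge 11.343, Millford 3.367.
Rounding down gives 10, 6, 3, 4, 11, 3 = 37 seats, so the divisor must be adjusted.
With modified divisor 77000: modified quotas Oakdale 11.806, Rivermont 7.492, Pinehurst 3.722, Claybrook 5.242, Stonebridge 12.194, Millford 3.619.
Rounding down: Oakdale 11, Rivermont 7, Pinehurst 3, Claybrook 5, Stonebridge 12, Millford 3 (total 41).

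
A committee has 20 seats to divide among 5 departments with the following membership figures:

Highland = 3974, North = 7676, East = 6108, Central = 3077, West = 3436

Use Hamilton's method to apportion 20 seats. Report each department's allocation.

Standard divisor: 24271 ÷ 20 ≈ 1213.55.
Standard quotas: Highland 3.2747, North 6.3252, East 5.0332, Central 2.5355, West 2.8314.
Lower quotas: Highland 3, North 6, East 5, Central 2, West 2 (sum 18, leaving 2 seats).
Remainders in descending order: West 0.8314, Central 0.5355, North 0.3252, Highland 0.2747, East 0.0332.
Largest remainders: West, Central receive the extra seats.

Highland 3, North 6, East 5, Central 3, West 3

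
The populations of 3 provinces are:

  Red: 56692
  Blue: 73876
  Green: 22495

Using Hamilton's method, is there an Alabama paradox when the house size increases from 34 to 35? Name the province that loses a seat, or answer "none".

At 34 seats: Red 13, Blue 16, Green 5.
At 35 seats: Red 13, Blue 17, Green 5.
No province's allocation decreased.

none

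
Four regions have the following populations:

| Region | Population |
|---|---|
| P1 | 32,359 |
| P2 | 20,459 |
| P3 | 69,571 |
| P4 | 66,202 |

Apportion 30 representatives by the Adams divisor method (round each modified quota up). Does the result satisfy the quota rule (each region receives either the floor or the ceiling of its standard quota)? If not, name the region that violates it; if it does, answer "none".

none

Standard quotas: P1 5.147, P2 3.255, P3 11.067, P4 10.531.
Adams allocation: P1 5, P2 4, P3 11, P4 10.
Every allocation lies between the lower and upper quota.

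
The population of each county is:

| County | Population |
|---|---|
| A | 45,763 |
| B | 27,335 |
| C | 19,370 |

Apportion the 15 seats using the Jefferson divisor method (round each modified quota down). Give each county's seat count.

A: 8, B: 4, C: 3

Standard divisor 92468/15 ≈ 6164.533; standard quotas: A 7.424, B 4.434, C 3.142.
Rounding down gives 7, 4, 3 = 14 seats, so the divisor must be adjusted.
With modified divisor 5600: modified quotas A 8.172, B 4.881, C 3.459.
Rounding down: A 8, B 4, C 3 (total 15).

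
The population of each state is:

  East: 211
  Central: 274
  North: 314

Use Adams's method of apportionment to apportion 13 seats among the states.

East 4, Central 4, North 5

Standard divisor 799/13 ≈ 61.462; standard quotas: East 3.433, Central 4.458, North 5.109.
Rounding up gives 4, 5, 6 = 15 seats, so the divisor must be adjusted.
With modified divisor 69: modified quotas East 3.058, Central 3.971, North 4.551.
Rounding up: East 4, Central 4, North 5 (total 13).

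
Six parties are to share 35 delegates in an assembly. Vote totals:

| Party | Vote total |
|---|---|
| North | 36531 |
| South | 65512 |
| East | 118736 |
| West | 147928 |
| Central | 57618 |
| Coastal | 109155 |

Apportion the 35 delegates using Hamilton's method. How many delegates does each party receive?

North 2, South 4, East 8, West 10, Central 4, Coastal 7

Standard divisor: 535480 ÷ 35 ≈ 15299.429.
Standard quotas: North 2.3877, South 4.2820, East 7.7608, West 9.6689, Central 3.7660, Coastal 7.1346.
Lower quotas: North 2, South 4, East 7, West 9, Central 3, Coastal 7 (sum 32, leaving 3 seats).
Remainders in descending order: Central 0.7660, East 0.7608, West 0.6689, North 0.3877, South 0.2820, Coastal 0.1346.
Largest remainders: Central, East, West receive the extra seats.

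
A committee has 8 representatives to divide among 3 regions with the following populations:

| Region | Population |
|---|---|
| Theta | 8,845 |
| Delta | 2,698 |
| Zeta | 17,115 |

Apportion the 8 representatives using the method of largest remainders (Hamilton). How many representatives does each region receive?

Standard divisor: 28658 ÷ 8 ≈ 3582.25.
Standard quotas: Theta 2.4691, Delta 0.7532, Zeta 4.7777.
Lower quotas: Theta 2, Delta 0, Zeta 4 (sum 6, leaving 2 seats).
Remainders in descending order: Zeta 0.7777, Delta 0.7532, Theta 0.4691.
Largest remainders: Zeta, Delta receive the extra seats.

Theta: 2, Delta: 1, Zeta: 5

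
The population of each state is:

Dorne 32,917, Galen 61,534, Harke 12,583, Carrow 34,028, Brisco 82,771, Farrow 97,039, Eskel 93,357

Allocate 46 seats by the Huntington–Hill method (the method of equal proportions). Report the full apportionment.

With divisor 9077: modified quotas Dorne 3.626, Galen 6.779, Harke 1.386, Carrow 3.749, Brisco 9.119, Farrow 10.691, Eskel 10.285.
Geometric-mean thresholds: Dorne √(3·4)=3.464, Galen √(6·7)=6.481, Harke √(1·2)=1.414, Carrow √(3·4)=3.464, Brisco √(9·10)=9.487, Farrow √(10·11)=10.488, Eskel √(10·11)=10.488.
Each quota rounded against its threshold gives Dorne 4, Galen 7, Harke 1, Carrow 4, Brisco 9, Farrow 11, Eskel 10 (total 46).

Dorne 4, Galen 7, Harke 1, Carrow 4, Brisco 9, Farrow 11, Eskel 10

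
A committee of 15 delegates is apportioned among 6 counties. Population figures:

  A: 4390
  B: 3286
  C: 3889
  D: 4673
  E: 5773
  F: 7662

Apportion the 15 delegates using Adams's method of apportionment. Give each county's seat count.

Standard divisor 29673/15 ≈ 1978.2; standard quotas: A 2.219, B 1.661, C 1.966, D 2.362, E 2.918, F 3.873.
Rounding up gives 3, 2, 2, 3, 3, 4 = 17 seats, so the divisor must be adjusted.
With modified divisor 2400: modified quotas A 1.829, B 1.369, C 1.620, D 1.947, E 2.405, F 3.192.
Rounding up: A 2, B 2, C 2, D 2, E 3, F 4 (total 15).

A 2, B 2, C 2, D 2, E 3, F 4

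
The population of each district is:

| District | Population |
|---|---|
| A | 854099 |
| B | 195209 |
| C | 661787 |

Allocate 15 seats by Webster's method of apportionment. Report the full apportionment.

A 7; B 2; C 6

Standard divisor 1711095/15 ≈ 114073; standard quotas: A 7.487, B 1.711, C 5.801.
Rounding to the nearest integer gives A 7, B 2, C 6 — total 15, matching the house size, so no adjustment is needed.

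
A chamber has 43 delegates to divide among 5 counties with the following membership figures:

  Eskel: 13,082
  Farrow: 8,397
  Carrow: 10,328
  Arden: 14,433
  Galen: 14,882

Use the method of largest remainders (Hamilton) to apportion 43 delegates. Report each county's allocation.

Eskel: 9, Farrow: 6, Carrow: 7, Arden: 10, Galen: 11

The standard divisor is 61122/43 ≈ 1421.442.
Standard quotas: Eskel 9.2033, Farrow 5.9074, Carrow 7.2659, Arden 10.1538, Galen 10.4697.
Lower quotas: Eskel 9, Farrow 5, Carrow 7, Arden 10, Galen 10 (sum 41, leaving 2 seats).
Remainders in descending order: Farrow 0.9074, Galen 0.4697, Carrow 0.2659, Eskel 0.2033, Arden 0.1538.
The surplus seats go to Farrow, Galen.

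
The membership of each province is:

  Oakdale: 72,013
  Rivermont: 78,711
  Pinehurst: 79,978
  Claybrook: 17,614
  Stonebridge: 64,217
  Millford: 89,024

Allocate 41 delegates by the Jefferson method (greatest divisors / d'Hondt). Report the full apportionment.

Oakdale 8; Rivermont 8; Pinehurst 8; Claybrook 1; Stonebridge 7; Millford 9

Standard divisor 401557/41 ≈ 9794.073; standard quotas: Oakdale 7.353, Rivermont 8.037, Pinehurst 8.166, Claybrook 1.798, Stonebridge 6.557, Millford 9.090.
Rounding down gives 7, 8, 8, 1, 6, 9 = 39 seats, so the divisor must be adjusted.
With modified divisor 8950: modified quotas Oakdale 8.046, Rivermont 8.795, Pinehurst 8.936, Claybrook 1.968, Stonebridge 7.175, Millford 9.947.
Rounding down: Oakdale 8, Rivermont 8, Pinehurst 8, Claybrook 1, Stonebridge 7, Millford 9 (total 41).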